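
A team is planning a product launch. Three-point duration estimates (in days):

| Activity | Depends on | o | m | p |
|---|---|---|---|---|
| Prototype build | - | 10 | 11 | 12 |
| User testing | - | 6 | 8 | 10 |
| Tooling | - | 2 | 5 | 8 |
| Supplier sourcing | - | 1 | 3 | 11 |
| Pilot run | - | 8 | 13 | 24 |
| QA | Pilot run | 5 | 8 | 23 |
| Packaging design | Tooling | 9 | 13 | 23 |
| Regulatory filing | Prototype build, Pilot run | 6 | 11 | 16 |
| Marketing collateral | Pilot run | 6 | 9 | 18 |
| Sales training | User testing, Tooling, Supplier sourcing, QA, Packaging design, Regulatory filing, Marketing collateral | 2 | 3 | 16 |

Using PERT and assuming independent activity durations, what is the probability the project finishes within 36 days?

te_Prototype build = (10 + 4·11 + 12)/6 = 66/6 = 11; σ²_Prototype build = ((12−10)/6)² = 0.111
te_User testing = (6 + 4·8 + 10)/6 = 48/6 = 8; σ²_User testing = ((10−6)/6)² = 0.444
te_Tooling = (2 + 4·5 + 8)/6 = 30/6 = 5; σ²_Tooling = ((8−2)/6)² = 1.000
te_Supplier sourcing = (1 + 4·3 + 11)/6 = 24/6 = 4; σ²_Supplier sourcing = ((11−1)/6)² = 2.778
te_Pilot run = (8 + 4·13 + 24)/6 = 84/6 = 14; σ²_Pilot run = ((24−8)/6)² = 7.111
te_QA = (5 + 4·8 + 23)/6 = 60/6 = 10; σ²_QA = ((23−5)/6)² = 9.000
te_Packaging design = (9 + 4·13 + 23)/6 = 84/6 = 14; σ²_Packaging design = ((23−9)/6)² = 5.444
te_Regulatory filing = (6 + 4·11 + 16)/6 = 66/6 = 11; σ²_Regulatory filing = ((16−6)/6)² = 2.778
te_Marketing collateral = (6 + 4·9 + 18)/6 = 60/6 = 10; σ²_Marketing collateral = ((18−6)/6)² = 4.000
te_Sales training = (2 + 4·3 + 16)/6 = 30/6 = 5; σ²_Sales training = ((16−2)/6)² = 5.444

Forward pass:
ES_Prototype build = 0; EF_Prototype build = 11
ES_User testing = 0; EF_User testing = 8
ES_Tooling = 0; EF_Tooling = 5
ES_Supplier sourcing = 0; EF_Supplier sourcing = 4
ES_Pilot run = 0; EF_Pilot run = 14
ES_QA = 14; EF_QA = 14+10 = 24
ES_Packaging design = 5; EF_Packaging design = 5+14 = 19
ES_Regulatory filing = max(EF_Prototype build=11, EF_Pilot run=14) = 14; EF_Regulatory filing = 14+11 = 25
ES_Marketing collateral = 14; EF_Marketing collateral = 14+10 = 24
ES_Sales training = max(EF_User testing=8, EF_Tooling=5, EF_Supplier sourcing=4, EF_QA=24, EF_Packaging design=19, EF_Regulatory filing=25, EF_Marketing collateral=24) = 25; EF_Sales training = 25+5 = 30
Expected project duration μ = 30 days. Critical path: Pilot run → Regulatory filing → Sales training.

Variance along critical path = 7.111 + 2.778 + 5.444 = 15.333; σ = √15.333 = 3.916 days.
Z = (36 − 30) / 3.916 = 1.532
P(T ≤ 36) = Φ(1.532) ≈ 0.937

0.937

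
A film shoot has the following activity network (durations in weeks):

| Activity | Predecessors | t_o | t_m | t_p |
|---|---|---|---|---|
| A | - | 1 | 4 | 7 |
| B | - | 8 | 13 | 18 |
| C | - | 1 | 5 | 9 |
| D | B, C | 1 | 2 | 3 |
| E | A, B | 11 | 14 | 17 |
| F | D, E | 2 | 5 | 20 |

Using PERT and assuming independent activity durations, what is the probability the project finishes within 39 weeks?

te_A = (1 + 4·4 + 7)/6 = 24/6 = 4; σ²_A = ((7−1)/6)² = 1.000
te_B = (8 + 4·13 + 18)/6 = 78/6 = 13; σ²_B = ((18−8)/6)² = 2.778
te_C = (1 + 4·5 + 9)/6 = 30/6 = 5; σ²_C = ((9−1)/6)² = 1.778
te_D = (1 + 4·2 + 3)/6 = 12/6 = 2; σ²_D = ((3−1)/6)² = 0.111
te_E = (11 + 4·14 + 17)/6 = 84/6 = 14; σ²_E = ((17−11)/6)² = 1.000
te_F = (2 + 4·5 + 20)/6 = 42/6 = 7; σ²_F = ((20−2)/6)² = 9.000

Forward pass:
ES_A = 0; EF_A = 4
ES_B = 0; EF_B = 13
ES_C = 0; EF_C = 5
ES_D = max(EF_B=13, EF_C=5) = 13; EF_D = 13+2 = 15
ES_E = max(EF_A=4, EF_B=13) = 13; EF_E = 13+14 = 27
ES_F = max(EF_D=15, EF_E=27) = 27; EF_F = 27+7 = 34
Expected project duration μ = 34 weeks. Critical path: B → E → F.

Variance along critical path = 2.778 + 1.000 + 9.000 = 12.778; σ = √12.778 = 3.575 weeks.
Z = (39 − 34) / 3.575 = 1.399
P(T ≤ 39) = Φ(1.399) ≈ 0.919

0.919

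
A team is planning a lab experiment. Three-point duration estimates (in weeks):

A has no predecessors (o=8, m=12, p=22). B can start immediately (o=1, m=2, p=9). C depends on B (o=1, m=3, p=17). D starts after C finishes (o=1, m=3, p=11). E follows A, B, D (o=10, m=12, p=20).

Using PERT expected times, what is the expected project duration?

te_A = (8 + 4·12 + 22)/6 = 78/6 = 13
te_B = (1 + 4·2 + 9)/6 = 18/6 = 3
te_C = (1 + 4·3 + 17)/6 = 30/6 = 5
te_D = (1 + 4·3 + 11)/6 = 24/6 = 4
te_E = (10 + 4·12 + 20)/6 = 78/6 = 13

Forward pass:
ES_A = 0; EF_A = 13
ES_B = 0; EF_B = 3
ES_C = 3; EF_C = 3+5 = 8
ES_D = 8; EF_D = 8+4 = 12
ES_E = max(EF_A=13, EF_B=3, EF_D=12) = 13; EF_E = 13+13 = 26
Expected project duration μ = 26 weeks. Critical path: A → E.

26 weeks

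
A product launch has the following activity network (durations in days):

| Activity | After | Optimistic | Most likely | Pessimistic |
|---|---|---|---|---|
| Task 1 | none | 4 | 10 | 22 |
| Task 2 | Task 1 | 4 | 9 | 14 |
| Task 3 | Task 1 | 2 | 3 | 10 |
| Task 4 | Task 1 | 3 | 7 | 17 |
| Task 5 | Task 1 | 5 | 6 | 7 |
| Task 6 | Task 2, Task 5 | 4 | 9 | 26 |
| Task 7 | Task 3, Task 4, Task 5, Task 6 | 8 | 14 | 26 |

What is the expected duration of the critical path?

te_Task 1 = (4 + 4·10 + 22)/6 = 66/6 = 11
te_Task 2 = (4 + 4·9 + 14)/6 = 54/6 = 9
te_Task 3 = (2 + 4·3 + 10)/6 = 24/6 = 4
te_Task 4 = (3 + 4·7 + 17)/6 = 48/6 = 8
te_Task 5 = (5 + 4·6 + 7)/6 = 36/6 = 6
te_Task 6 = (4 + 4·9 + 26)/6 = 66/6 = 11
te_Task 7 = (8 + 4·14 + 26)/6 = 90/6 = 15

Forward pass:
ES_Task 1 = 0; EF_Task 1 = 11
ES_Task 2 = 11; EF_Task 2 = 11+9 = 20
ES_Task 3 = 11; EF_Task 3 = 11+4 = 15
ES_Task 4 = 11; EF_Task 4 = 11+8 = 19
ES_Task 5 = 11; EF_Task 5 = 11+6 = 17
ES_Task 6 = max(EF_Task 2=20, EF_Task 5=17) = 20; EF_Task 6 = 20+11 = 31
ES_Task 7 = max(EF_Task 3=15, EF_Task 4=19, EF_Task 5=17, EF_Task 6=31) = 31; EF_Task 7 = 31+15 = 46
Expected project duration μ = 46 days. Critical path: Task 1 → Task 2 → Task 6 → Task 7.

46 days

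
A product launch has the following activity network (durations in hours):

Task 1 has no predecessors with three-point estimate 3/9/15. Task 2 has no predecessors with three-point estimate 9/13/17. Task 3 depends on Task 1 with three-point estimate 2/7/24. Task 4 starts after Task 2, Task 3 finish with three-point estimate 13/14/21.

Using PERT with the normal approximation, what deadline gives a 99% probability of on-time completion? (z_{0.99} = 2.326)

43.2 hours

te_Task 1 = (3 + 4·9 + 15)/6 = 54/6 = 9; σ²_Task 1 = ((15−3)/6)² = 4.000
te_Task 2 = (9 + 4·13 + 17)/6 = 78/6 = 13; σ²_Task 2 = ((17−9)/6)² = 1.778
te_Task 3 = (2 + 4·7 + 24)/6 = 54/6 = 9; σ²_Task 3 = ((24−2)/6)² = 13.444
te_Task 4 = (13 + 4·14 + 21)/6 = 90/6 = 15; σ²_Task 4 = ((21−13)/6)² = 1.778

Forward pass:
ES_Task 1 = 0; EF_Task 1 = 9
ES_Task 2 = 0; EF_Task 2 = 13
ES_Task 3 = 9; EF_Task 3 = 9+9 = 18
ES_Task 4 = max(EF_Task 2=13, EF_Task 3=18) = 18; EF_Task 4 = 18+15 = 33
Expected project duration μ = 33 hours. Critical path: Task 1 → Task 3 → Task 4.

Variance along critical path = 4.000 + 13.444 + 1.778 = 19.222; σ = 4.384 hours.
D = μ + z·σ = 33 + 2.326·4.384 = 43.2 hours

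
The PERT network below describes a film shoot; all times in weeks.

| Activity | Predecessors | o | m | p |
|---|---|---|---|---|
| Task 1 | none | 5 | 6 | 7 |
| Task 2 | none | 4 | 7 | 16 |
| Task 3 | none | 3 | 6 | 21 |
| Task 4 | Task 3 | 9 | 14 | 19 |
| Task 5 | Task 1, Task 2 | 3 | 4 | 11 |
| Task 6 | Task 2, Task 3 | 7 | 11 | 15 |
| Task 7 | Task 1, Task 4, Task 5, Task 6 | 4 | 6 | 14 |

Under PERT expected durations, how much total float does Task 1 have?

te_Task 1 = (5 + 4·6 + 7)/6 = 36/6 = 6
te_Task 2 = (4 + 4·7 + 16)/6 = 48/6 = 8
te_Task 3 = (3 + 4·6 + 21)/6 = 48/6 = 8
te_Task 4 = (9 + 4·14 + 19)/6 = 84/6 = 14
te_Task 5 = (3 + 4·4 + 11)/6 = 30/6 = 5
te_Task 6 = (7 + 4·11 + 15)/6 = 66/6 = 11
te_Task 7 = (4 + 4·6 + 14)/6 = 42/6 = 7

Forward pass:
ES_Task 1 = 0; EF_Task 1 = 6
ES_Task 2 = 0; EF_Task 2 = 8
ES_Task 3 = 0; EF_Task 3 = 8
ES_Task 4 = 8; EF_Task 4 = 8+14 = 22
ES_Task 5 = max(EF_Task 1=6, EF_Task 2=8) = 8; EF_Task 5 = 8+5 = 13
ES_Task 6 = max(EF_Task 2=8, EF_Task 3=8) = 8; EF_Task 6 = 8+11 = 19
ES_Task 7 = max(EF_Task 1=6, EF_Task 4=22, EF_Task 5=13, EF_Task 6=19) = 22; EF_Task 7 = 22+7 = 29
Expected project duration μ = 29 weeks. Critical path: Task 3 → Task 4 → Task 7.

Backward pass:
LF_Task 7 = 29; LS_Task 7 = 29−7 = 22
LF_Task 6 = LS_Task 7 = 22; LS_Task 6 = 22−11 = 11
LF_Task 5 = LS_Task 7 = 22; LS_Task 5 = 22−5 = 17
LF_Task 4 = LS_Task 7 = 22; LS_Task 4 = 22−14 = 8
LF_Task 3 = min(LS_Task 4=8, LS_Task 6=11) = 8; LS_Task 3 = 8−8 = 0
LF_Task 2 = min(LS_Task 5=17, LS_Task 6=11) = 11; LS_Task 2 = 11−8 = 3
LF_Task 1 = min(LS_Task 5=17, LS_Task 7=22) = 17; LS_Task 1 = 17−6 = 11
Slack_Task 1 = LS_Task 1 − ES_Task 1 = 11 − 0 = 11

11 weeks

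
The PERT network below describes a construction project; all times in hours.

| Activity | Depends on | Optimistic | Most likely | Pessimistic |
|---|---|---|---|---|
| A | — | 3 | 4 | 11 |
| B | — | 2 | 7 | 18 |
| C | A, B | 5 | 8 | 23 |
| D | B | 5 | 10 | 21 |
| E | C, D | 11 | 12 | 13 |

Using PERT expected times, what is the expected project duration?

31 hours

te_A = (3 + 4·4 + 11)/6 = 30/6 = 5
te_B = (2 + 4·7 + 18)/6 = 48/6 = 8
te_C = (5 + 4·8 + 23)/6 = 60/6 = 10
te_D = (5 + 4·10 + 21)/6 = 66/6 = 11
te_E = (11 + 4·12 + 13)/6 = 72/6 = 12

Forward pass:
ES_A = 0; EF_A = 5
ES_B = 0; EF_B = 8
ES_C = max(EF_A=5, EF_B=8) = 8; EF_C = 8+10 = 18
ES_D = 8; EF_D = 8+11 = 19
ES_E = max(EF_C=18, EF_D=19) = 19; EF_E = 19+12 = 31
Expected project duration μ = 31 hours. Critical path: B → D → E.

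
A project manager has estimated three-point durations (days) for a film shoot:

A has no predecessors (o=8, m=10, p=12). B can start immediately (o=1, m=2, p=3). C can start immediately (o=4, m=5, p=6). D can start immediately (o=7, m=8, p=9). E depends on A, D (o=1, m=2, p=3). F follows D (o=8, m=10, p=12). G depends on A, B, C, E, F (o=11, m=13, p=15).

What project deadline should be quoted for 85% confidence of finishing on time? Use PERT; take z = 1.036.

te_A = (8 + 4·10 + 12)/6 = 60/6 = 10; σ²_A = ((12−8)/6)² = 0.444
te_B = (1 + 4·2 + 3)/6 = 12/6 = 2; σ²_B = ((3−1)/6)² = 0.111
te_C = (4 + 4·5 + 6)/6 = 30/6 = 5; σ²_C = ((6−4)/6)² = 0.111
te_D = (7 + 4·8 + 9)/6 = 48/6 = 8; σ²_D = ((9−7)/6)² = 0.111
te_E = (1 + 4·2 + 3)/6 = 12/6 = 2; σ²_E = ((3−1)/6)² = 0.111
te_F = (8 + 4·10 + 12)/6 = 60/6 = 10; σ²_F = ((12−8)/6)² = 0.444
te_G = (11 + 4·13 + 15)/6 = 78/6 = 13; σ²_G = ((15−11)/6)² = 0.444

Forward pass:
ES_A = 0; EF_A = 10
ES_B = 0; EF_B = 2
ES_C = 0; EF_C = 5
ES_D = 0; EF_D = 8
ES_E = max(EF_A=10, EF_D=8) = 10; EF_E = 10+2 = 12
ES_F = 8; EF_F = 8+10 = 18
ES_G = max(EF_A=10, EF_B=2, EF_C=5, EF_E=12, EF_F=18) = 18; EF_G = 18+13 = 31
Expected project duration μ = 31 days. Critical path: D → F → G.

Variance along critical path = 0.111 + 0.444 + 0.444 = 1.000; σ = 1.000 days.
D = μ + z·σ = 31 + 1.036·1.000 = 32.0 days

32.0 days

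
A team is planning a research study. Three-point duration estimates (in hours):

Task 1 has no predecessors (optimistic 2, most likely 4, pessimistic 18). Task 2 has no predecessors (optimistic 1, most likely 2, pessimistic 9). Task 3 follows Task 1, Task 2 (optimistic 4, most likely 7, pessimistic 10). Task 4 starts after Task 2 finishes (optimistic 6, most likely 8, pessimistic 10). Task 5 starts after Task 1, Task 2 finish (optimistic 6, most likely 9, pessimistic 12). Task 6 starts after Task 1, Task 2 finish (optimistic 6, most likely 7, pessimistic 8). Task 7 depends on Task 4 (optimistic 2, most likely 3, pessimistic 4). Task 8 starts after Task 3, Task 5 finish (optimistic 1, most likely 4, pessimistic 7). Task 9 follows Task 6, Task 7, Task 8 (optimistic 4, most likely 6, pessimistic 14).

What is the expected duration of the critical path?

26 hours

te_Task 1 = (2 + 4·4 + 18)/6 = 36/6 = 6
te_Task 2 = (1 + 4·2 + 9)/6 = 18/6 = 3
te_Task 3 = (4 + 4·7 + 10)/6 = 42/6 = 7
te_Task 4 = (6 + 4·8 + 10)/6 = 48/6 = 8
te_Task 5 = (6 + 4·9 + 12)/6 = 54/6 = 9
te_Task 6 = (6 + 4·7 + 8)/6 = 42/6 = 7
te_Task 7 = (2 + 4·3 + 4)/6 = 18/6 = 3
te_Task 8 = (1 + 4·4 + 7)/6 = 24/6 = 4
te_Task 9 = (4 + 4·6 + 14)/6 = 42/6 = 7

Forward pass:
ES_Task 1 = 0; EF_Task 1 = 6
ES_Task 2 = 0; EF_Task 2 = 3
ES_Task 3 = max(EF_Task 1=6, EF_Task 2=3) = 6; EF_Task 3 = 6+7 = 13
ES_Task 4 = 3; EF_Task 4 = 3+8 = 11
ES_Task 5 = max(EF_Task 1=6, EF_Task 2=3) = 6; EF_Task 5 = 6+9 = 15
ES_Task 6 = max(EF_Task 1=6, EF_Task 2=3) = 6; EF_Task 6 = 6+7 = 13
ES_Task 7 = 11; EF_Task 7 = 11+3 = 14
ES_Task 8 = max(EF_Task 3=13, EF_Task 5=15) = 15; EF_Task 8 = 15+4 = 19
ES_Task 9 = max(EF_Task 6=13, EF_Task 7=14, EF_Task 8=19) = 19; EF_Task 9 = 19+7 = 26
Expected project duration μ = 26 hours. Critical path: Task 1 → Task 5 → Task 8 → Task 9.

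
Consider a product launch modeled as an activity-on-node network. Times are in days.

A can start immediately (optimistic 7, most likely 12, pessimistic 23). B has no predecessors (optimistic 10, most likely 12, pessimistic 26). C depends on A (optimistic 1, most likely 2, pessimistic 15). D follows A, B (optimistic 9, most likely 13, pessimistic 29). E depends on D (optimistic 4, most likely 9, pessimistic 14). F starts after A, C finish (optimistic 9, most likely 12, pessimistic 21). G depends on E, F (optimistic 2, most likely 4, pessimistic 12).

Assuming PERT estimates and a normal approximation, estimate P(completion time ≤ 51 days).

0.950

te_A = (7 + 4·12 + 23)/6 = 78/6 = 13; σ²_A = ((23−7)/6)² = 7.111
te_B = (10 + 4·12 + 26)/6 = 84/6 = 14; σ²_B = ((26−10)/6)² = 7.111
te_C = (1 + 4·2 + 15)/6 = 24/6 = 4; σ²_C = ((15−1)/6)² = 5.444
te_D = (9 + 4·13 + 29)/6 = 90/6 = 15; σ²_D = ((29−9)/6)² = 11.111
te_E = (4 + 4·9 + 14)/6 = 54/6 = 9; σ²_E = ((14−4)/6)² = 2.778
te_F = (9 + 4·12 + 21)/6 = 78/6 = 13; σ²_F = ((21−9)/6)² = 4.000
te_G = (2 + 4·4 + 12)/6 = 30/6 = 5; σ²_G = ((12−2)/6)² = 2.778

Forward pass:
ES_A = 0; EF_A = 13
ES_B = 0; EF_B = 14
ES_C = 13; EF_C = 13+4 = 17
ES_D = max(EF_A=13, EF_B=14) = 14; EF_D = 14+15 = 29
ES_E = 29; EF_E = 29+9 = 38
ES_F = max(EF_A=13, EF_C=17) = 17; EF_F = 17+13 = 30
ES_G = max(EF_E=38, EF_F=30) = 38; EF_G = 38+5 = 43
Expected project duration μ = 43 days. Critical path: B → D → E → G.

Variance along critical path = 7.111 + 11.111 + 2.778 + 2.778 = 23.778; σ = √23.778 = 4.876 days.
Z = (51 − 43) / 4.876 = 1.641
P(T ≤ 51) = Φ(1.641) ≈ 0.950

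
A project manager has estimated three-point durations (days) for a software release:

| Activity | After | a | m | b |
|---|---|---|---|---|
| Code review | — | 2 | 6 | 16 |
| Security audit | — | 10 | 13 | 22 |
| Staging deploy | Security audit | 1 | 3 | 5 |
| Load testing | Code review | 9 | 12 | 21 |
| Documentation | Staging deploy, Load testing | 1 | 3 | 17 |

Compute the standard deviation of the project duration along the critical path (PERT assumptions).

te_Code review = (2 + 4·6 + 16)/6 = 42/6 = 7; σ²_Code review = ((16−2)/6)² = 5.444
te_Security audit = (10 + 4·13 + 22)/6 = 84/6 = 14; σ²_Security audit = ((22−10)/6)² = 4.000
te_Staging deploy = (1 + 4·3 + 5)/6 = 18/6 = 3; σ²_Staging deploy = ((5−1)/6)² = 0.444
te_Load testing = (9 + 4·12 + 21)/6 = 78/6 = 13; σ²_Load testing = ((21−9)/6)² = 4.000
te_Documentation = (1 + 4·3 + 17)/6 = 30/6 = 5; σ²_Documentation = ((17−1)/6)² = 7.111

Forward pass:
ES_Code review = 0; EF_Code review = 7
ES_Security audit = 0; EF_Security audit = 14
ES_Staging deploy = 14; EF_Staging deploy = 14+3 = 17
ES_Load testing = 7; EF_Load testing = 7+13 = 20
ES_Documentation = max(EF_Staging deploy=17, EF_Load testing=20) = 20; EF_Documentation = 20+5 = 25
Expected project duration μ = 25 days. Critical path: Code review → Load testing → Documentation.

Variance along critical path = 5.444 + 4.000 + 7.111 = 16.556
σ = √16.556 = 4.069 days

4.07 days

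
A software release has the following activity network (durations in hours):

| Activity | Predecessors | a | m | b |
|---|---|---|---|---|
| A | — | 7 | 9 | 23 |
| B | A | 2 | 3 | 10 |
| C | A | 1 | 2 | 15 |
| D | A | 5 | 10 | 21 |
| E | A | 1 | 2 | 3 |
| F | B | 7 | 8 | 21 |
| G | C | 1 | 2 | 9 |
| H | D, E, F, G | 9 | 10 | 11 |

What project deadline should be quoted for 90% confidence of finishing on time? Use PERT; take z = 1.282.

39.9 hours

te_A = (7 + 4·9 + 23)/6 = 66/6 = 11; σ²_A = ((23−7)/6)² = 7.111
te_B = (2 + 4·3 + 10)/6 = 24/6 = 4; σ²_B = ((10−2)/6)² = 1.778
te_C = (1 + 4·2 + 15)/6 = 24/6 = 4; σ²_C = ((15−1)/6)² = 5.444
te_D = (5 + 4·10 + 21)/6 = 66/6 = 11; σ²_D = ((21−5)/6)² = 7.111
te_E = (1 + 4·2 + 3)/6 = 12/6 = 2; σ²_E = ((3−1)/6)² = 0.111
te_F = (7 + 4·8 + 21)/6 = 60/6 = 10; σ²_F = ((21−7)/6)² = 5.444
te_G = (1 + 4·2 + 9)/6 = 18/6 = 3; σ²_G = ((9−1)/6)² = 1.778
te_H = (9 + 4·10 + 11)/6 = 60/6 = 10; σ²_H = ((11−9)/6)² = 0.111

Forward pass:
ES_A = 0; EF_A = 11
ES_B = 11; EF_B = 11+4 = 15
ES_C = 11; EF_C = 11+4 = 15
ES_D = 11; EF_D = 11+11 = 22
ES_E = 11; EF_E = 11+2 = 13
ES_F = 15; EF_F = 15+10 = 25
ES_G = 15; EF_G = 15+3 = 18
ES_H = max(EF_D=22, EF_E=13, EF_F=25, EF_G=18) = 25; EF_H = 25+10 = 35
Expected project duration μ = 35 hours. Critical path: A → B → F → H.

Variance along critical path = 7.111 + 1.778 + 5.444 + 0.111 = 14.444; σ = 3.801 hours.
D = μ + z·σ = 35 + 1.282·3.801 = 39.9 hours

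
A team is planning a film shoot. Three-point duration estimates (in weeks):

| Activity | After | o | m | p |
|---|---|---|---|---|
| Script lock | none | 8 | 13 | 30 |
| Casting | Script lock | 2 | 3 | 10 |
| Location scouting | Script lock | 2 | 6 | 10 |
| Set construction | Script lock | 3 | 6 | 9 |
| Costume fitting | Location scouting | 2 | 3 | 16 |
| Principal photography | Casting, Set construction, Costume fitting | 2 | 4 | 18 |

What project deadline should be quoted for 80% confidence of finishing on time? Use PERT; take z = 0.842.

36.4 weeks

te_Script lock = (8 + 4·13 + 30)/6 = 90/6 = 15; σ²_Script lock = ((30−8)/6)² = 13.444
te_Casting = (2 + 4·3 + 10)/6 = 24/6 = 4; σ²_Casting = ((10−2)/6)² = 1.778
te_Location scouting = (2 + 4·6 + 10)/6 = 36/6 = 6; σ²_Location scouting = ((10−2)/6)² = 1.778
te_Set construction = (3 + 4·6 + 9)/6 = 36/6 = 6; σ²_Set construction = ((9−3)/6)² = 1.000
te_Costume fitting = (2 + 4·3 + 16)/6 = 30/6 = 5; σ²_Costume fitting = ((16−2)/6)² = 5.444
te_Principal photography = (2 + 4·4 + 18)/6 = 36/6 = 6; σ²_Principal photography = ((18−2)/6)² = 7.111

Forward pass:
ES_Script lock = 0; EF_Script lock = 15
ES_Casting = 15; EF_Casting = 15+4 = 19
ES_Location scouting = 15; EF_Location scouting = 15+6 = 21
ES_Set construction = 15; EF_Set construction = 15+6 = 21
ES_Costume fitting = 21; EF_Costume fitting = 21+5 = 26
ES_Principal photography = max(EF_Casting=19, EF_Set construction=21, EF_Costume fitting=26) = 26; EF_Principal photography = 26+6 = 32
Expected project duration μ = 32 weeks. Critical path: Script lock → Location scouting → Costume fitting → Principal photography.

Variance along critical path = 13.444 + 1.778 + 5.444 + 7.111 = 27.778; σ = 5.270 weeks.
D = μ + z·σ = 32 + 0.842·5.270 = 36.4 weeks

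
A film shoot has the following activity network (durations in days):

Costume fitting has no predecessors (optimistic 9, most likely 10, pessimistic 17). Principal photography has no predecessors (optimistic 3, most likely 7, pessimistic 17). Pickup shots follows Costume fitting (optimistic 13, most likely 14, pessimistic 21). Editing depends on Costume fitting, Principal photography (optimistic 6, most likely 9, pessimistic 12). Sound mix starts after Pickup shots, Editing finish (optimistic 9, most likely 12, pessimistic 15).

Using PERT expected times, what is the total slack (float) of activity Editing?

te_Costume fitting = (9 + 4·10 + 17)/6 = 66/6 = 11
te_Principal photography = (3 + 4·7 + 17)/6 = 48/6 = 8
te_Pickup shots = (13 + 4·14 + 21)/6 = 90/6 = 15
te_Editing = (6 + 4·9 + 12)/6 = 54/6 = 9
te_Sound mix = (9 + 4·12 + 15)/6 = 72/6 = 12

Forward pass:
ES_Costume fitting = 0; EF_Costume fitting = 11
ES_Principal photography = 0; EF_Principal photography = 8
ES_Pickup shots = 11; EF_Pickup shots = 11+15 = 26
ES_Editing = max(EF_Costume fitting=11, EF_Principal photography=8) = 11; EF_Editing = 11+9 = 20
ES_Sound mix = max(EF_Pickup shots=26, EF_Editing=20) = 26; EF_Sound mix = 26+12 = 38
Expected project duration μ = 38 days. Critical path: Costume fitting → Pickup shots → Sound mix.

Backward pass:
LF_Sound mix = 38; LS_Sound mix = 38−12 = 26
LF_Editing = LS_Sound mix = 26; LS_Editing = 26−9 = 17
LF_Pickup shots = LS_Sound mix = 26; LS_Pickup shots = 26−15 = 11
LF_Principal photography = LS_Editing = 17; LS_Principal photography = 17−8 = 9
LF_Costume fitting = min(LS_Pickup shots=11, LS_Editing=17) = 11; LS_Costume fitting = 11−11 = 0
Slack_Editing = LS_Editing − ES_Editing = 17 − 11 = 6

6 days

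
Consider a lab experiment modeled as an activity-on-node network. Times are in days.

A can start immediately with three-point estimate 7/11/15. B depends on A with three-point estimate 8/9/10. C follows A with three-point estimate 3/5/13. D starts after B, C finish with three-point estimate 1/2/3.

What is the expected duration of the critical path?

22 days

te_A = (7 + 4·11 + 15)/6 = 66/6 = 11
te_B = (8 + 4·9 + 10)/6 = 54/6 = 9
te_C = (3 + 4·5 + 13)/6 = 36/6 = 6
te_D = (1 + 4·2 + 3)/6 = 12/6 = 2

Forward pass:
ES_A = 0; EF_A = 11
ES_B = 11; EF_B = 11+9 = 20
ES_C = 11; EF_C = 11+6 = 17
ES_D = max(EF_B=20, EF_C=17) = 20; EF_D = 20+2 = 22
Expected project duration μ = 22 days. Critical path: A → B → D.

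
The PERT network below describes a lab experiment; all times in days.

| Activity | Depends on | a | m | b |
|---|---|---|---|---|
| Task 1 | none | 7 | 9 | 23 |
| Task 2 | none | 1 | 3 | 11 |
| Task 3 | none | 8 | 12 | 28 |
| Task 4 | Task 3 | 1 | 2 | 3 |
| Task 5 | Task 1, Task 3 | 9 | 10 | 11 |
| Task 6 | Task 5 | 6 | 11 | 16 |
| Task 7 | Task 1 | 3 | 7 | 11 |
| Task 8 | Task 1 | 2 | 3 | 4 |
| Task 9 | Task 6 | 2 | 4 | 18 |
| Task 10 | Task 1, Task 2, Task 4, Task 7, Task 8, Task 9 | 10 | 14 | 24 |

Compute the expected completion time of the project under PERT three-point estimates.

te_Task 1 = (7 + 4·9 + 23)/6 = 66/6 = 11
te_Task 2 = (1 + 4·3 + 11)/6 = 24/6 = 4
te_Task 3 = (8 + 4·12 + 28)/6 = 84/6 = 14
te_Task 4 = (1 + 4·2 + 3)/6 = 12/6 = 2
te_Task 5 = (9 + 4·10 + 11)/6 = 60/6 = 10
te_Task 6 = (6 + 4·11 + 16)/6 = 66/6 = 11
te_Task 7 = (3 + 4·7 + 11)/6 = 42/6 = 7
te_Task 8 = (2 + 4·3 + 4)/6 = 18/6 = 3
te_Task 9 = (2 + 4·4 + 18)/6 = 36/6 = 6
te_Task 10 = (10 + 4·14 + 24)/6 = 90/6 = 15

Forward pass:
ES_Task 1 = 0; EF_Task 1 = 11
ES_Task 2 = 0; EF_Task 2 = 4
ES_Task 3 = 0; EF_Task 3 = 14
ES_Task 4 = 14; EF_Task 4 = 14+2 = 16
ES_Task 5 = max(EF_Task 1=11, EF_Task 3=14) = 14; EF_Task 5 = 14+10 = 24
ES_Task 6 = 24; EF_Task 6 = 24+11 = 35
ES_Task 7 = 11; EF_Task 7 = 11+7 = 18
ES_Task 8 = 11; EF_Task 8 = 11+3 = 14
ES_Task 9 = 35; EF_Task 9 = 35+6 = 41
ES_Task 10 = max(EF_Task 1=11, EF_Task 2=4, EF_Task 4=16, EF_Task 7=18, EF_Task 8=14, EF_Task 9=41) = 41; EF_Task 10 = 41+15 = 56
Expected project duration μ = 56 days. Critical path: Task 3 → Task 5 → Task 6 → Task 9 → Task 10.

56 days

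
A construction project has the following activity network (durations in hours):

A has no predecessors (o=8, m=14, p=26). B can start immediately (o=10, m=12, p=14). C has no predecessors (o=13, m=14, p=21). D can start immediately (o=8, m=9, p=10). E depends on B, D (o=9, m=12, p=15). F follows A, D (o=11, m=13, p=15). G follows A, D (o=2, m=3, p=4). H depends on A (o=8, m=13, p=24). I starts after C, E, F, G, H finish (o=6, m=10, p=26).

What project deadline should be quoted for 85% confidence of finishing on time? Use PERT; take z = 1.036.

46.4 hours

te_A = (8 + 4·14 + 26)/6 = 90/6 = 15; σ²_A = ((26−8)/6)² = 9.000
te_B = (10 + 4·12 + 14)/6 = 72/6 = 12; σ²_B = ((14−10)/6)² = 0.444
te_C = (13 + 4·14 + 21)/6 = 90/6 = 15; σ²_C = ((21−13)/6)² = 1.778
te_D = (8 + 4·9 + 10)/6 = 54/6 = 9; σ²_D = ((10−8)/6)² = 0.111
te_E = (9 + 4·12 + 15)/6 = 72/6 = 12; σ²_E = ((15−9)/6)² = 1.000
te_F = (11 + 4·13 + 15)/6 = 78/6 = 13; σ²_F = ((15−11)/6)² = 0.444
te_G = (2 + 4·3 + 4)/6 = 18/6 = 3; σ²_G = ((4−2)/6)² = 0.111
te_H = (8 + 4·13 + 24)/6 = 84/6 = 14; σ²_H = ((24−8)/6)² = 7.111
te_I = (6 + 4·10 + 26)/6 = 72/6 = 12; σ²_I = ((26−6)/6)² = 11.111

Forward pass:
ES_A = 0; EF_A = 15
ES_B = 0; EF_B = 12
ES_C = 0; EF_C = 15
ES_D = 0; EF_D = 9
ES_E = max(EF_B=12, EF_D=9) = 12; EF_E = 12+12 = 24
ES_F = max(EF_A=15, EF_D=9) = 15; EF_F = 15+13 = 28
ES_G = max(EF_A=15, EF_D=9) = 15; EF_G = 15+3 = 18
ES_H = 15; EF_H = 15+14 = 29
ES_I = max(EF_C=15, EF_E=24, EF_F=28, EF_G=18, EF_H=29) = 29; EF_I = 29+12 = 41
Expected project duration μ = 41 hours. Critical path: A → H → I.

Variance along critical path = 9.000 + 7.111 + 11.111 = 27.222; σ = 5.217 hours.
D = μ + z·σ = 41 + 1.036·5.217 = 46.4 hours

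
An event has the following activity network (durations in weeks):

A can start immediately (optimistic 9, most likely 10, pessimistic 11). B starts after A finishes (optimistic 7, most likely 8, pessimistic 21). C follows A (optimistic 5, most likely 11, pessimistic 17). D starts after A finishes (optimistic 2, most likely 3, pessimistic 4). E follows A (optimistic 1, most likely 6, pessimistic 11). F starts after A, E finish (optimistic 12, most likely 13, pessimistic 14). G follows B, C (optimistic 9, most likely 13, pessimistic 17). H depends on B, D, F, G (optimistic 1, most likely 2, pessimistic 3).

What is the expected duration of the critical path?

te_A = (9 + 4·10 + 11)/6 = 60/6 = 10
te_B = (7 + 4·8 + 21)/6 = 60/6 = 10
te_C = (5 + 4·11 + 17)/6 = 66/6 = 11
te_D = (2 + 4·3 + 4)/6 = 18/6 = 3
te_E = (1 + 4·6 + 11)/6 = 36/6 = 6
te_F = (12 + 4·13 + 14)/6 = 78/6 = 13
te_G = (9 + 4·13 + 17)/6 = 78/6 = 13
te_H = (1 + 4·2 + 3)/6 = 12/6 = 2

Forward pass:
ES_A = 0; EF_A = 10
ES_B = 10; EF_B = 10+10 = 20
ES_C = 10; EF_C = 10+11 = 21
ES_D = 10; EF_D = 10+3 = 13
ES_E = 10; EF_E = 10+6 = 16
ES_F = max(EF_A=10, EF_E=16) = 16; EF_F = 16+13 = 29
ES_G = max(EF_B=20, EF_C=21) = 21; EF_G = 21+13 = 34
ES_H = max(EF_B=20, EF_D=13, EF_F=29, EF_G=34) = 34; EF_H = 34+2 = 36
Expected project duration μ = 36 weeks. Critical path: A → C → G → H.

36 weeks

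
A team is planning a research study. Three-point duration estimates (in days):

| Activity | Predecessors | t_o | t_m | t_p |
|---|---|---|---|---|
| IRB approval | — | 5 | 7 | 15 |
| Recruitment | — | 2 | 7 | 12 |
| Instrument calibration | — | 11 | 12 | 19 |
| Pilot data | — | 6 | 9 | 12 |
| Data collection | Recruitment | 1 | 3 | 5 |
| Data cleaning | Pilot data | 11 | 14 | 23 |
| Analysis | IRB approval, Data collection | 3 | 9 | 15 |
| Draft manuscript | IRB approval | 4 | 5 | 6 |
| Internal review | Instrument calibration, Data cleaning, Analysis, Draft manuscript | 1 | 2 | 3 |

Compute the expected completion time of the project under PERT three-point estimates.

te_IRB approval = (5 + 4·7 + 15)/6 = 48/6 = 8
te_Recruitment = (2 + 4·7 + 12)/6 = 42/6 = 7
te_Instrument calibration = (11 + 4·12 + 19)/6 = 78/6 = 13
te_Pilot data = (6 + 4·9 + 12)/6 = 54/6 = 9
te_Data collection = (1 + 4·3 + 5)/6 = 18/6 = 3
te_Data cleaning = (11 + 4·14 + 23)/6 = 90/6 = 15
te_Analysis = (3 + 4·9 + 15)/6 = 54/6 = 9
te_Draft manuscript = (4 + 4·5 + 6)/6 = 30/6 = 5
te_Internal review = (1 + 4·2 + 3)/6 = 12/6 = 2

Forward pass:
ES_IRB approval = 0; EF_IRB approval = 8
ES_Recruitment = 0; EF_Recruitment = 7
ES_Instrument calibration = 0; EF_Instrument calibration = 13
ES_Pilot data = 0; EF_Pilot data = 9
ES_Data collection = 7; EF_Data collection = 7+3 = 10
ES_Data cleaning = 9; EF_Data cleaning = 9+15 = 24
ES_Analysis = max(EF_IRB approval=8, EF_Data collection=10) = 10; EF_Analysis = 10+9 = 19
ES_Draft manuscript = 8; EF_Draft manuscript = 8+5 = 13
ES_Internal review = max(EF_Instrument calibration=13, EF_Data cleaning=24, EF_Analysis=19, EF_Draft manuscript=13) = 24; EF_Internal review = 24+2 = 26
Expected project duration μ = 26 days. Critical path: Pilot data → Data cleaning → Internal review.

26 days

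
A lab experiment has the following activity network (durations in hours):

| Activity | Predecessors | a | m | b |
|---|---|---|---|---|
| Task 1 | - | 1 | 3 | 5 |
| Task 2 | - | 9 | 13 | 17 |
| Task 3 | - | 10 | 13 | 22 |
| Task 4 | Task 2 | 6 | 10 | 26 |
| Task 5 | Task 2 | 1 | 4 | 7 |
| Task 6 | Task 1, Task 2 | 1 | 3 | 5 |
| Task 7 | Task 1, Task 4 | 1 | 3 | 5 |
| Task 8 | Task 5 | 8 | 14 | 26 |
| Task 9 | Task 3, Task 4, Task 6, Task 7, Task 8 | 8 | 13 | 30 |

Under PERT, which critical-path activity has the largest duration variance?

te_Task 1 = (1 + 4·3 + 5)/6 = 18/6 = 3; σ²_Task 1 = ((5−1)/6)² = 0.444
te_Task 2 = (9 + 4·13 + 17)/6 = 78/6 = 13; σ²_Task 2 = ((17−9)/6)² = 1.778
te_Task 3 = (10 + 4·13 + 22)/6 = 84/6 = 14; σ²_Task 3 = ((22−10)/6)² = 4.000
te_Task 4 = (6 + 4·10 + 26)/6 = 72/6 = 12; σ²_Task 4 = ((26−6)/6)² = 11.111
te_Task 5 = (1 + 4·4 + 7)/6 = 24/6 = 4; σ²_Task 5 = ((7−1)/6)² = 1.000
te_Task 6 = (1 + 4·3 + 5)/6 = 18/6 = 3; σ²_Task 6 = ((5−1)/6)² = 0.444
te_Task 7 = (1 + 4·3 + 5)/6 = 18/6 = 3; σ²_Task 7 = ((5−1)/6)² = 0.444
te_Task 8 = (8 + 4·14 + 26)/6 = 90/6 = 15; σ²_Task 8 = ((26−8)/6)² = 9.000
te_Task 9 = (8 + 4·13 + 30)/6 = 90/6 = 15; σ²_Task 9 = ((30−8)/6)² = 13.444

Forward pass:
ES_Task 1 = 0; EF_Task 1 = 3
ES_Task 2 = 0; EF_Task 2 = 13
ES_Task 3 = 0; EF_Task 3 = 14
ES_Task 4 = 13; EF_Task 4 = 13+12 = 25
ES_Task 5 = 13; EF_Task 5 = 13+4 = 17
ES_Task 6 = max(EF_Task 1=3, EF_Task 2=13) = 13; EF_Task 6 = 13+3 = 16
ES_Task 7 = max(EF_Task 1=3, EF_Task 4=25) = 25; EF_Task 7 = 25+3 = 28
ES_Task 8 = 17; EF_Task 8 = 17+15 = 32
ES_Task 9 = max(EF_Task 3=14, EF_Task 4=25, EF_Task 6=16, EF_Task 7=28, EF_Task 8=32) = 32; EF_Task 9 = 32+15 = 47
Expected project duration μ = 47 hours. Critical path: Task 2 → Task 5 → Task 8 → Task 9.

Variances on critical path: σ²_Task 2=1.778, σ²_Task 5=1.000, σ²_Task 8=9.000, σ²_Task 9=13.444.
Largest is σ²_Task 9 = 13.444.

Task 9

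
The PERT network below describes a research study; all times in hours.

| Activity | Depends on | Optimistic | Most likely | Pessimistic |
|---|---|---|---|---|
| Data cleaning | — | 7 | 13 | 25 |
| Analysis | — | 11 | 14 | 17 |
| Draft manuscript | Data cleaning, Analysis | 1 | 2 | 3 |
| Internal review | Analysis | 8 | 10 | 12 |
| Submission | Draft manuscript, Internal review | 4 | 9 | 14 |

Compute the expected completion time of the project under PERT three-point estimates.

33 hours

te_Data cleaning = (7 + 4·13 + 25)/6 = 84/6 = 14
te_Analysis = (11 + 4·14 + 17)/6 = 84/6 = 14
te_Draft manuscript = (1 + 4·2 + 3)/6 = 12/6 = 2
te_Internal review = (8 + 4·10 + 12)/6 = 60/6 = 10
te_Submission = (4 + 4·9 + 14)/6 = 54/6 = 9

Forward pass:
ES_Data cleaning = 0; EF_Data cleaning = 14
ES_Analysis = 0; EF_Analysis = 14
ES_Draft manuscript = max(EF_Data cleaning=14, EF_Analysis=14) = 14; EF_Draft manuscript = 14+2 = 16
ES_Internal review = 14; EF_Internal review = 14+10 = 24
ES_Submission = max(EF_Draft manuscript=16, EF_Internal review=24) = 24; EF_Submission = 24+9 = 33
Expected project duration μ = 33 hours. Critical path: Analysis → Internal review → Submission.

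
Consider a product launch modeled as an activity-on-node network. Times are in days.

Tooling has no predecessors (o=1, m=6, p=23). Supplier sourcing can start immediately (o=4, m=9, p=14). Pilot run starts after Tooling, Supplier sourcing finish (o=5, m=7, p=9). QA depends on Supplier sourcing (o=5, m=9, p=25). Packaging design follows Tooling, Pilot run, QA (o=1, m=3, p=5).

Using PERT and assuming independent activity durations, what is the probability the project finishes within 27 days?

0.855

te_Tooling = (1 + 4·6 + 23)/6 = 48/6 = 8; σ²_Tooling = ((23−1)/6)² = 13.444
te_Supplier sourcing = (4 + 4·9 + 14)/6 = 54/6 = 9; σ²_Supplier sourcing = ((14−4)/6)² = 2.778
te_Pilot run = (5 + 4·7 + 9)/6 = 42/6 = 7; σ²_Pilot run = ((9−5)/6)² = 0.444
te_QA = (5 + 4·9 + 25)/6 = 66/6 = 11; σ²_QA = ((25−5)/6)² = 11.111
te_Packaging design = (1 + 4·3 + 5)/6 = 18/6 = 3; σ²_Packaging design = ((5−1)/6)² = 0.444

Forward pass:
ES_Tooling = 0; EF_Tooling = 8
ES_Supplier sourcing = 0; EF_Supplier sourcing = 9
ES_Pilot run = max(EF_Tooling=8, EF_Supplier sourcing=9) = 9; EF_Pilot run = 9+7 = 16
ES_QA = 9; EF_QA = 9+11 = 20
ES_Packaging design = max(EF_Tooling=8, EF_Pilot run=16, EF_QA=20) = 20; EF_Packaging design = 20+3 = 23
Expected project duration μ = 23 days. Critical path: Supplier sourcing → QA → Packaging design.

Variance along critical path = 2.778 + 11.111 + 0.444 = 14.333; σ = √14.333 = 3.786 days.
Z = (27 − 23) / 3.786 = 1.057
P(T ≤ 27) = Φ(1.057) ≈ 0.855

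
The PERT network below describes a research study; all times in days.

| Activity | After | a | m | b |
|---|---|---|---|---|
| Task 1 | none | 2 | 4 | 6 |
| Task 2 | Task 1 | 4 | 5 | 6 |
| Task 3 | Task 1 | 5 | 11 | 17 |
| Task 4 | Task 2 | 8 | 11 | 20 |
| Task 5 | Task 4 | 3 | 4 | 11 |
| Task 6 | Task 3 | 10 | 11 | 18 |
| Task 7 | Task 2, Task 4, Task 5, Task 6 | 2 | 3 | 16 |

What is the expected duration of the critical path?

te_Task 1 = (2 + 4·4 + 6)/6 = 24/6 = 4
te_Task 2 = (4 + 4·5 + 6)/6 = 30/6 = 5
te_Task 3 = (5 + 4·11 + 17)/6 = 66/6 = 11
te_Task 4 = (8 + 4·11 + 20)/6 = 72/6 = 12
te_Task 5 = (3 + 4·4 + 11)/6 = 30/6 = 5
te_Task 6 = (10 + 4·11 + 18)/6 = 72/6 = 12
te_Task 7 = (2 + 4·3 + 16)/6 = 30/6 = 5

Forward pass:
ES_Task 1 = 0; EF_Task 1 = 4
ES_Task 2 = 4; EF_Task 2 = 4+5 = 9
ES_Task 3 = 4; EF_Task 3 = 4+11 = 15
ES_Task 4 = 9; EF_Task 4 = 9+12 = 21
ES_Task 5 = 21; EF_Task 5 = 21+5 = 26
ES_Task 6 = 15; EF_Task 6 = 15+12 = 27
ES_Task 7 = max(EF_Task 2=9, EF_Task 4=21, EF_Task 5=26, EF_Task 6=27) = 27; EF_Task 7 = 27+5 = 32
Expected project duration μ = 32 days. Critical path: Task 1 → Task 3 → Task 6 → Task 7.

32 days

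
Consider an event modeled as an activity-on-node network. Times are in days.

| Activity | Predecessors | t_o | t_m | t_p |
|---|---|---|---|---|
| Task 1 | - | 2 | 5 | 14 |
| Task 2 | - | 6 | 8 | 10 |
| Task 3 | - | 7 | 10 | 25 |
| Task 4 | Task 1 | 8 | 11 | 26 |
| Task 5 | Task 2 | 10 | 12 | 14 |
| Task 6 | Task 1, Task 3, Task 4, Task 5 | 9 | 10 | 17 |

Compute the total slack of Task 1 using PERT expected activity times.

1 days

te_Task 1 = (2 + 4·5 + 14)/6 = 36/6 = 6
te_Task 2 = (6 + 4·8 + 10)/6 = 48/6 = 8
te_Task 3 = (7 + 4·10 + 25)/6 = 72/6 = 12
te_Task 4 = (8 + 4·11 + 26)/6 = 78/6 = 13
te_Task 5 = (10 + 4·12 + 14)/6 = 72/6 = 12
te_Task 6 = (9 + 4·10 + 17)/6 = 66/6 = 11

Forward pass:
ES_Task 1 = 0; EF_Task 1 = 6
ES_Task 2 = 0; EF_Task 2 = 8
ES_Task 3 = 0; EF_Task 3 = 12
ES_Task 4 = 6; EF_Task 4 = 6+13 = 19
ES_Task 5 = 8; EF_Task 5 = 8+12 = 20
ES_Task 6 = max(EF_Task 1=6, EF_Task 3=12, EF_Task 4=19, EF_Task 5=20) = 20; EF_Task 6 = 20+11 = 31
Expected project duration μ = 31 days. Critical path: Task 2 → Task 5 → Task 6.

Backward pass:
LF_Task 6 = 31; LS_Task 6 = 31−11 = 20
LF_Task 5 = LS_Task 6 = 20; LS_Task 5 = 20−12 = 8
LF_Task 4 = LS_Task 6 = 20; LS_Task 4 = 20−13 = 7
LF_Task 3 = LS_Task 6 = 20; LS_Task 3 = 20−12 = 8
LF_Task 2 = LS_Task 5 = 8; LS_Task 2 = 8−8 = 0
LF_Task 1 = min(LS_Task 4=7, LS_Task 6=20) = 7; LS_Task 1 = 7−6 = 1
Slack_Task 1 = LS_Task 1 − ES_Task 1 = 1 − 0 = 1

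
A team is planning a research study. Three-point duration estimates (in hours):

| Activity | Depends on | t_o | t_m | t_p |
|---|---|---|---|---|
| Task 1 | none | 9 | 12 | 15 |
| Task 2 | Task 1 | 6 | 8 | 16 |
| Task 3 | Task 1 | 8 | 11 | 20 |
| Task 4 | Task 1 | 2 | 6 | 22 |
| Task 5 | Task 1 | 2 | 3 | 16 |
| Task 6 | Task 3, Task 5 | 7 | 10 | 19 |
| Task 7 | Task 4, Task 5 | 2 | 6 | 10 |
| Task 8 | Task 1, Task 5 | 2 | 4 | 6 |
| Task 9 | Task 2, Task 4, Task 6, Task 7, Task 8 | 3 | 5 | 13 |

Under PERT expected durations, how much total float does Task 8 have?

te_Task 1 = (9 + 4·12 + 15)/6 = 72/6 = 12
te_Task 2 = (6 + 4·8 + 16)/6 = 54/6 = 9
te_Task 3 = (8 + 4·11 + 20)/6 = 72/6 = 12
te_Task 4 = (2 + 4·6 + 22)/6 = 48/6 = 8
te_Task 5 = (2 + 4·3 + 16)/6 = 30/6 = 5
te_Task 6 = (7 + 4·10 + 19)/6 = 66/6 = 11
te_Task 7 = (2 + 4·6 + 10)/6 = 36/6 = 6
te_Task 8 = (2 + 4·4 + 6)/6 = 24/6 = 4
te_Task 9 = (3 + 4·5 + 13)/6 = 36/6 = 6

Forward pass:
ES_Task 1 = 0; EF_Task 1 = 12
ES_Task 2 = 12; EF_Task 2 = 12+9 = 21
ES_Task 3 = 12; EF_Task 3 = 12+12 = 24
ES_Task 4 = 12; EF_Task 4 = 12+8 = 20
ES_Task 5 = 12; EF_Task 5 = 12+5 = 17
ES_Task 6 = max(EF_Task 3=24, EF_Task 5=17) = 24; EF_Task 6 = 24+11 = 35
ES_Task 7 = max(EF_Task 4=20, EF_Task 5=17) = 20; EF_Task 7 = 20+6 = 26
ES_Task 8 = max(EF_Task 1=12, EF_Task 5=17) = 17; EF_Task 8 = 17+4 = 21
ES_Task 9 = max(EF_Task 2=21, EF_Task 4=20, EF_Task 6=35, EF_Task 7=26, EF_Task 8=21) = 35; EF_Task 9 = 35+6 = 41
Expected project duration μ = 41 hours. Critical path: Task 1 → Task 3 → Task 6 → Task 9.

Backward pass:
LF_Task 9 = 41; LS_Task 9 = 41−6 = 35
LF_Task 8 = LS_Task 9 = 35; LS_Task 8 = 35−4 = 31
LF_Task 7 = LS_Task 9 = 35; LS_Task 7 = 35−6 = 29
LF_Task 6 = LS_Task 9 = 35; LS_Task 6 = 35−11 = 24
LF_Task 5 = min(LS_Task 6=24, LS_Task 7=29, LS_Task 8=31) = 24; LS_Task 5 = 24−5 = 19
LF_Task 4 = min(LS_Task 7=29, LS_Task 9=35) = 29; LS_Task 4 = 29−8 = 21
LF_Task 3 = LS_Task 6 = 24; LS_Task 3 = 24−12 = 12
LF_Task 2 = LS_Task 9 = 35; LS_Task 2 = 35−9 = 26
LF_Task 1 = min(LS_Task 2=26, LS_Task 3=12, LS_Task 4=21, LS_Task 5=19, LS_Task 8=31) = 12; LS_Task 1 = 12−12 = 0
Slack_Task 8 = LS_Task 8 − ES_Task 8 = 31 − 17 = 14

14 hours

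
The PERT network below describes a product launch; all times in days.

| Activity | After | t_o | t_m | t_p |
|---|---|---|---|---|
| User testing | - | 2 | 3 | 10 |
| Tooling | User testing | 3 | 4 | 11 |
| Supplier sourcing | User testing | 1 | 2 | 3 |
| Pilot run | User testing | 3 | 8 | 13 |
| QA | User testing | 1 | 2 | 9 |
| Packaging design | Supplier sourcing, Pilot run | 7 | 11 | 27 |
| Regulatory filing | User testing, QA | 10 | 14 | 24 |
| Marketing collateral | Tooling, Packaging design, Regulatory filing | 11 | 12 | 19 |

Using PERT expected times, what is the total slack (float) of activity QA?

3 days

te_User testing = (2 + 4·3 + 10)/6 = 24/6 = 4
te_Tooling = (3 + 4·4 + 11)/6 = 30/6 = 5
te_Supplier sourcing = (1 + 4·2 + 3)/6 = 12/6 = 2
te_Pilot run = (3 + 4·8 + 13)/6 = 48/6 = 8
te_QA = (1 + 4·2 + 9)/6 = 18/6 = 3
te_Packaging design = (7 + 4·11 + 27)/6 = 78/6 = 13
te_Regulatory filing = (10 + 4·14 + 24)/6 = 90/6 = 15
te_Marketing collateral = (11 + 4·12 + 19)/6 = 78/6 = 13

Forward pass:
ES_User testing = 0; EF_User testing = 4
ES_Tooling = 4; EF_Tooling = 4+5 = 9
ES_Supplier sourcing = 4; EF_Supplier sourcing = 4+2 = 6
ES_Pilot run = 4; EF_Pilot run = 4+8 = 12
ES_QA = 4; EF_QA = 4+3 = 7
ES_Packaging design = max(EF_Supplier sourcing=6, EF_Pilot run=12) = 12; EF_Packaging design = 12+13 = 25
ES_Regulatory filing = max(EF_User testing=4, EF_QA=7) = 7; EF_Regulatory filing = 7+15 = 22
ES_Marketing collateral = max(EF_Tooling=9, EF_Packaging design=25, EF_Regulatory filing=22) = 25; EF_Marketing collateral = 25+13 = 38
Expected project duration μ = 38 days. Critical path: User testing → Pilot run → Packaging design → Marketing collateral.

Backward pass:
LF_Marketing collateral = 38; LS_Marketing collateral = 38−13 = 25
LF_Regulatory filing = LS_Marketing collateral = 25; LS_Regulatory filing = 25−15 = 10
LF_Packaging design = LS_Marketing collateral = 25; LS_Packaging design = 25−13 = 12
LF_QA = LS_Regulatory filing = 10; LS_QA = 10−3 = 7
LF_Pilot run = LS_Packaging design = 12; LS_Pilot run = 12−8 = 4
LF_Supplier sourcing = LS_Packaging design = 12; LS_Supplier sourcing = 12−2 = 10
LF_Tooling = LS_Marketing collateral = 25; LS_Tooling = 25−5 = 20
LF_User testing = min(LS_Tooling=20, LS_Supplier sourcing=10, LS_Pilot run=4, LS_QA=7, LS_Regulatory filing=10) = 4; LS_User testing = 4−4 = 0
Slack_QA = LS_QA − ES_QA = 7 − 4 = 3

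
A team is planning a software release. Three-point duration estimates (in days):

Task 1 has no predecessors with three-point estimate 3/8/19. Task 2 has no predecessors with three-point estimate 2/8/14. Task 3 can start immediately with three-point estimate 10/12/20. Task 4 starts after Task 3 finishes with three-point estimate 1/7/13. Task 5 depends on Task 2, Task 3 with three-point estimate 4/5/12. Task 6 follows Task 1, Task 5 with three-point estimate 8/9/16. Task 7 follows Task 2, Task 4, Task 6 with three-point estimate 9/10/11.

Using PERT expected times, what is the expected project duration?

39 days

te_Task 1 = (3 + 4·8 + 19)/6 = 54/6 = 9
te_Task 2 = (2 + 4·8 + 14)/6 = 48/6 = 8
te_Task 3 = (10 + 4·12 + 20)/6 = 78/6 = 13
te_Task 4 = (1 + 4·7 + 13)/6 = 42/6 = 7
te_Task 5 = (4 + 4·5 + 12)/6 = 36/6 = 6
te_Task 6 = (8 + 4·9 + 16)/6 = 60/6 = 10
te_Task 7 = (9 + 4·10 + 11)/6 = 60/6 = 10

Forward pass:
ES_Task 1 = 0; EF_Task 1 = 9
ES_Task 2 = 0; EF_Task 2 = 8
ES_Task 3 = 0; EF_Task 3 = 13
ES_Task 4 = 13; EF_Task 4 = 13+7 = 20
ES_Task 5 = max(EF_Task 2=8, EF_Task 3=13) = 13; EF_Task 5 = 13+6 = 19
ES_Task 6 = max(EF_Task 1=9, EF_Task 5=19) = 19; EF_Task 6 = 19+10 = 29
ES_Task 7 = max(EF_Task 2=8, EF_Task 4=20, EF_Task 6=29) = 29; EF_Task 7 = 29+10 = 39
Expected project duration μ = 39 days. Critical path: Task 3 → Task 5 → Task 6 → Task 7.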